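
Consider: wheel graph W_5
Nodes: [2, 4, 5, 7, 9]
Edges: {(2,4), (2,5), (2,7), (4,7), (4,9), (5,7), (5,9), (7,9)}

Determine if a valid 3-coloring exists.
Yes, G is 3-colorable

A valid 3-coloring: color 1: [7]; color 2: [4, 5]; color 3: [2, 9].
(χ(G) = 3 ≤ 3.)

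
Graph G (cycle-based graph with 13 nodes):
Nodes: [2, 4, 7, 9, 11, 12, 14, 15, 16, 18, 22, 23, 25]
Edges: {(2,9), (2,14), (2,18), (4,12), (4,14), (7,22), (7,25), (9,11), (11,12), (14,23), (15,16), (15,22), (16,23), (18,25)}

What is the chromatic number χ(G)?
χ(G) = 3

Clique number ω(G) = 2 (lower bound: χ ≥ ω).
Odd cycle [14, 2, 18, 25, 7, 22, 15, 16, 23] needs 3 colors (χ ≥ 3).
The coloring below uses 3 colors, so χ(G) = 3.
A valid 3-coloring: color 1: [7, 9, 12, 14, 16, 18]; color 2: [2, 4, 11, 22, 23, 25]; color 3: [15].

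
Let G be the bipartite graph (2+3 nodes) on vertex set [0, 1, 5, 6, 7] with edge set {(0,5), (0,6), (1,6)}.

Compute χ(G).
χ(G) = 2

Clique number ω(G) = 2 (lower bound: χ ≥ ω).
The graph is bipartite (no odd cycle), so 2 colors suffice: χ(G) = 2.
A valid 2-coloring: color 1: [0, 1, 7]; color 2: [5, 6].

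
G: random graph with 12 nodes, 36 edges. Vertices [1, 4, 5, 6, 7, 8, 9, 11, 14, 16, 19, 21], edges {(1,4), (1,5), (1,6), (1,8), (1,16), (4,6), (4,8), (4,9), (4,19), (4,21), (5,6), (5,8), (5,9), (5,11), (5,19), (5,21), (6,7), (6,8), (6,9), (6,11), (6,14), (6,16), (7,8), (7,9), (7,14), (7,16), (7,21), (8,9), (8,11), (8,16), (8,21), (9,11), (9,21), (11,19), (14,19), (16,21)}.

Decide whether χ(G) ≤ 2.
The clique on vertices [5, 6, 8, 9, 11] has size 5 > 2, so it alone needs 5 colors.

No, G is not 2-colorable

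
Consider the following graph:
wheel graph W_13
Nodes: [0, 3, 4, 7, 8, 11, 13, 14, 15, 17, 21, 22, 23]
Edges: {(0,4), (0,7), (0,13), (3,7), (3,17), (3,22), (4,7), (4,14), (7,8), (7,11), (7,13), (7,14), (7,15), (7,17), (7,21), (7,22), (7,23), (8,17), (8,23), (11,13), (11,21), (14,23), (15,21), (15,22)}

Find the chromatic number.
Clique number ω(G) = 3 (lower bound: χ ≥ ω).
The clique on [0, 4, 7] has size 3, forcing χ ≥ 3, and the coloring below uses 3 colors, so χ(G) = 3.
A valid 3-coloring: color 1: [7]; color 2: [0, 3, 8, 11, 14, 15]; color 3: [4, 13, 17, 21, 22, 23].

χ(G) = 3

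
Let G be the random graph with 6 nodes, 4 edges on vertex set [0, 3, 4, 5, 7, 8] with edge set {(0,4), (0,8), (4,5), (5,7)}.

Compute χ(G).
χ(G) = 2

Clique number ω(G) = 2 (lower bound: χ ≥ ω).
The graph is bipartite (no odd cycle), so 2 colors suffice: χ(G) = 2.
A valid 2-coloring: color 1: [0, 3, 5]; color 2: [4, 7, 8].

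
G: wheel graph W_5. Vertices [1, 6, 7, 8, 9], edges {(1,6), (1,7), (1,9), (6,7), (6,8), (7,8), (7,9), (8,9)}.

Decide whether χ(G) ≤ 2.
No, G is not 2-colorable

The clique on vertices [7, 8, 9] has size 3 > 2, so it alone needs 3 colors.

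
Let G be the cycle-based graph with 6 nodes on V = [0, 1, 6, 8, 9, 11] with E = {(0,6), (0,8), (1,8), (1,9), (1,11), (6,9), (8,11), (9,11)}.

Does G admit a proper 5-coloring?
A valid 5-coloring: color 1: [8, 9]; color 2: [6, 11]; color 3: [0, 1].
(χ(G) = 3 ≤ 5.)

Yes, G is 5-colorable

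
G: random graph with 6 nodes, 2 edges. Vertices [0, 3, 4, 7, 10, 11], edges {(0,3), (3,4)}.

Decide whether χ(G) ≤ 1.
No, G is not 1-colorable

Edge (0,3) forces its endpoints to differ, so 1 color is not enough.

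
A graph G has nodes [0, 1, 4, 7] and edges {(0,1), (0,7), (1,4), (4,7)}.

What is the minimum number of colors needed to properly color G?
χ(G) = 2

Clique number ω(G) = 2 (lower bound: χ ≥ ω).
The graph is bipartite (no odd cycle), so 2 colors suffice: χ(G) = 2.
A valid 2-coloring: color 1: [1, 7]; color 2: [0, 4].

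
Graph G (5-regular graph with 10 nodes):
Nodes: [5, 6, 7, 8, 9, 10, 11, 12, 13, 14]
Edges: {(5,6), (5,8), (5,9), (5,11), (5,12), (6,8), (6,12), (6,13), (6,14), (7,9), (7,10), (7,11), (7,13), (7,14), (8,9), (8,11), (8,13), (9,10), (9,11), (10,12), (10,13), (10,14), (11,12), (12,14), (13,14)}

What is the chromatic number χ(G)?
χ(G) = 4

Clique number ω(G) = 4 (lower bound: χ ≥ ω).
The clique on [5, 8, 9, 11] has size 4, forcing χ ≥ 4, and the coloring below uses 4 colors, so χ(G) = 4.
A valid 4-coloring: color 1: [9, 12, 13]; color 2: [6, 10, 11]; color 3: [5, 14]; color 4: [7, 8].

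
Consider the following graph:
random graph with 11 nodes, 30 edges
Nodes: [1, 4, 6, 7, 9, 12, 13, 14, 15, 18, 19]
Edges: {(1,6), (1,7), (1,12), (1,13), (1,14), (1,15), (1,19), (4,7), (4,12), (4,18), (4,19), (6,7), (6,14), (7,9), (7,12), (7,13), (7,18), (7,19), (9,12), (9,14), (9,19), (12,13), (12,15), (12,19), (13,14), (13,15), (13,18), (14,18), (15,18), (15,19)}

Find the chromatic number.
Clique number ω(G) = 4 (lower bound: χ ≥ ω).
The clique on [1, 12, 15, 19] has size 4, forcing χ ≥ 4, and the coloring below uses 4 colors, so χ(G) = 4.
A valid 4-coloring: color 1: [7, 14, 15]; color 2: [1, 4, 9]; color 3: [6, 12, 18]; color 4: [13, 19].

χ(G) = 4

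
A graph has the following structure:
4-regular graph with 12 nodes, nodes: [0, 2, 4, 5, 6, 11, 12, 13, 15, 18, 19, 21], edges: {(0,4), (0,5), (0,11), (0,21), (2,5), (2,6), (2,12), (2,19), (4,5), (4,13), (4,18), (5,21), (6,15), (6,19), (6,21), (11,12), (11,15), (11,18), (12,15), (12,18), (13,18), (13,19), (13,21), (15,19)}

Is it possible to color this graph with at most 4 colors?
Yes, G is 4-colorable

A valid 4-coloring: color 1: [5, 6, 11, 13]; color 2: [4, 12, 19, 21]; color 3: [0, 2, 15, 18].
(χ(G) = 3 ≤ 4.)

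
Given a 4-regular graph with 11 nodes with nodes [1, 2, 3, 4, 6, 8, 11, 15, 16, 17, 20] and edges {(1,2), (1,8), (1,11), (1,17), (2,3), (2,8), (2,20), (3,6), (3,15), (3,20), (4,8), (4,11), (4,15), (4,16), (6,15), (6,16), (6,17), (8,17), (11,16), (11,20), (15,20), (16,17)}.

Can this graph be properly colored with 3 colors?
A valid 3-coloring: color 1: [2, 11, 15, 17]; color 2: [1, 4, 6, 20]; color 3: [3, 8, 16].
(χ(G) = 3 ≤ 3.)

Yes, G is 3-colorable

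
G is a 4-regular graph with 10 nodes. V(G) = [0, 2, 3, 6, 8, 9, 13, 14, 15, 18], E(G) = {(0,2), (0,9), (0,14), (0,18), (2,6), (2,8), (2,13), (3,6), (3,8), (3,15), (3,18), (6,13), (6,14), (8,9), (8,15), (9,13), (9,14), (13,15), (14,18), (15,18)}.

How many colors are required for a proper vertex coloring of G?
Clique number ω(G) = 3 (lower bound: χ ≥ ω).
Suppose a proper 3-coloring c exists. The clique [0, 9, 14] takes 3 distinct colors; by symmetry let c(0) = 1, c(9) = 2, c(14) = 3.
- Vertex 18: neighbors [0, 14] already have colors [1, 3] ⇒ c(18) = 2.
- Vertex 2: neighbors [0] already have colors [1]; try each remaining color.
- Case c(2) = 2:
  - Vertex 6: neighbors [2, 14] already have colors [2, 3] ⇒ c(6) = 1.
  - Vertex 3: neighbors [6, 18] already have colors [1, 2] ⇒ c(3) = 3.
  - Vertex 15: neighbors [18, 3] already have colors [2, 3] ⇒ c(15) = 1.
  - Vertex 8: neighbors [15, 2, 3] already have colors [1, 2, 3] — all 3 colors blocked. Contradiction.
- Case c(2) = 3:
  - Vertex 8: neighbors [9, 2] already have colors [2, 3] ⇒ c(8) = 1.
  - Vertex 3: neighbors [8, 18] already have colors [1, 2] ⇒ c(3) = 3.
  - Vertex 15: neighbors [8, 18, 3] already have colors [1, 2, 3] — all 3 colors blocked. Contradiction.
Every case ends in a contradiction, so G has no proper 3-coloring (χ ≥ 4).
The coloring below uses 4 colors, so χ(G) = 4.
A valid 4-coloring: color 1: [0, 8, 13]; color 2: [6, 9, 18]; color 3: [2, 3, 14]; color 4: [15].

χ(G) = 4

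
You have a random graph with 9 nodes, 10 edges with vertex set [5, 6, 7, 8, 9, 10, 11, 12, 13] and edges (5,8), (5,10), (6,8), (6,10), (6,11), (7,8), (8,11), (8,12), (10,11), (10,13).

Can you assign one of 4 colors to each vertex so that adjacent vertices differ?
A valid 4-coloring: color 1: [8, 9, 10]; color 2: [5, 7, 11, 12, 13]; color 3: [6].
(χ(G) = 3 ≤ 4.)

Yes, G is 4-colorable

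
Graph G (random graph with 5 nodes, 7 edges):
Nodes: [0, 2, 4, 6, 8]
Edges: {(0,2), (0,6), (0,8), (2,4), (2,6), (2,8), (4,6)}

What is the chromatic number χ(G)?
Clique number ω(G) = 3 (lower bound: χ ≥ ω).
The clique on [0, 2, 8] has size 3, forcing χ ≥ 3, and the coloring below uses 3 colors, so χ(G) = 3.
A valid 3-coloring: color 1: [2]; color 2: [0, 4]; color 3: [6, 8].

χ(G) = 3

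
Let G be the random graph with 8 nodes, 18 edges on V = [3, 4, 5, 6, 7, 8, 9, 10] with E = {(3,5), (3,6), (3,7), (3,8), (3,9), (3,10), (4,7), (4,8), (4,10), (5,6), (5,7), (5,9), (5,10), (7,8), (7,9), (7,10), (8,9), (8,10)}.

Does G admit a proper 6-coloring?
Yes, G is 6-colorable

A valid 6-coloring: color 1: [3, 4]; color 2: [6, 7]; color 3: [9, 10]; color 4: [5, 8].
(χ(G) = 4 ≤ 6.)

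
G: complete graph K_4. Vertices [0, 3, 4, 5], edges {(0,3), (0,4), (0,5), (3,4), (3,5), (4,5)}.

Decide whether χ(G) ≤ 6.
Yes, G is 6-colorable

A valid 6-coloring: color 1: [0]; color 2: [3]; color 3: [5]; color 4: [4].
(χ(G) = 4 ≤ 6.)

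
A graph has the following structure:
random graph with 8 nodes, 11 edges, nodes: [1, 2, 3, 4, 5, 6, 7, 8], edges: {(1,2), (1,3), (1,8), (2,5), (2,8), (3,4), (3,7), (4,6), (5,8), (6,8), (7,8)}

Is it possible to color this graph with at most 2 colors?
No, G is not 2-colorable

The clique on vertices [1, 2, 8] has size 3 > 2, so it alone needs 3 colors.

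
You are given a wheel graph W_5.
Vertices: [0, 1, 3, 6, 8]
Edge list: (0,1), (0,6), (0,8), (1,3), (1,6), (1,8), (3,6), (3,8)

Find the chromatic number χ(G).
χ(G) = 3

Clique number ω(G) = 3 (lower bound: χ ≥ ω).
The clique on [0, 1, 8] has size 3, forcing χ ≥ 3, and the coloring below uses 3 colors, so χ(G) = 3.
A valid 3-coloring: color 1: [1]; color 2: [6, 8]; color 3: [0, 3].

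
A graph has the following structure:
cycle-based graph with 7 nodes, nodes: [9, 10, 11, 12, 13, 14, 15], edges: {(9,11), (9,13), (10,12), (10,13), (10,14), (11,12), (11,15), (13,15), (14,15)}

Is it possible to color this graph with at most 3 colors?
Yes, G is 3-colorable

A valid 3-coloring: color 1: [11, 13, 14]; color 2: [9, 10, 15]; color 3: [12].
(χ(G) = 3 ≤ 3.)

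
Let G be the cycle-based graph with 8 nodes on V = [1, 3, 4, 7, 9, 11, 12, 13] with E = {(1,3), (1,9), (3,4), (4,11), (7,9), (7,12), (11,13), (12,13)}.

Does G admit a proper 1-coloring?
No, G is not 1-colorable

Edge (1,9) forces its endpoints to differ, so 1 color is not enough.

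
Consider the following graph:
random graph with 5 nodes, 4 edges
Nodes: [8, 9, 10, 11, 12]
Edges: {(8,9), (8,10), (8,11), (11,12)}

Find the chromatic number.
χ(G) = 2

Clique number ω(G) = 2 (lower bound: χ ≥ ω).
The graph is bipartite (no odd cycle), so 2 colors suffice: χ(G) = 2.
A valid 2-coloring: color 1: [8, 12]; color 2: [9, 10, 11].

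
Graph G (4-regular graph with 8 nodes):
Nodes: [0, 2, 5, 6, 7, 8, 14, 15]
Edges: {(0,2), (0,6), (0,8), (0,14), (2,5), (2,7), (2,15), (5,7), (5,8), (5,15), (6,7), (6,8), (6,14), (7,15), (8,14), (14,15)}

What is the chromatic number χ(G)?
χ(G) = 4

Clique number ω(G) = 4 (lower bound: χ ≥ ω).
The clique on [0, 6, 8, 14] has size 4, forcing χ ≥ 4, and the coloring below uses 4 colors, so χ(G) = 4.
A valid 4-coloring: color 1: [6, 15]; color 2: [5, 14]; color 3: [2, 8]; color 4: [0, 7].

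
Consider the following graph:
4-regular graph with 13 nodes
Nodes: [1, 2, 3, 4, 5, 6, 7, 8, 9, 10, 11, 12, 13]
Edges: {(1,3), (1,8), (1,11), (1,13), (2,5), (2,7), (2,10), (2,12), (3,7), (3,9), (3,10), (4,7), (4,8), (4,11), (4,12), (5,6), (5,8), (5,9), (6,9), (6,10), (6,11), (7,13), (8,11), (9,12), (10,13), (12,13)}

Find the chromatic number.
Clique number ω(G) = 3 (lower bound: χ ≥ ω).
The clique on [1, 8, 11] has size 3, forcing χ ≥ 3, and the coloring below uses 3 colors, so χ(G) = 3.
A valid 3-coloring: color 1: [2, 3, 6, 8, 13]; color 2: [5, 7, 10, 11, 12]; color 3: [1, 4, 9].

χ(G) = 3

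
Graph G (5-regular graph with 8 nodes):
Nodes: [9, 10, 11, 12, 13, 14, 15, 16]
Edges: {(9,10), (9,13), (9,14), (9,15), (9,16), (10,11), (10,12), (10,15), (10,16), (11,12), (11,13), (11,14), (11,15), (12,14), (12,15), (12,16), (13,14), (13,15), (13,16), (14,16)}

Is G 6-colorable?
A valid 6-coloring: color 1: [12, 13]; color 2: [15, 16]; color 3: [10, 14]; color 4: [9, 11].
(χ(G) = 4 ≤ 6.)

Yes, G is 6-colorable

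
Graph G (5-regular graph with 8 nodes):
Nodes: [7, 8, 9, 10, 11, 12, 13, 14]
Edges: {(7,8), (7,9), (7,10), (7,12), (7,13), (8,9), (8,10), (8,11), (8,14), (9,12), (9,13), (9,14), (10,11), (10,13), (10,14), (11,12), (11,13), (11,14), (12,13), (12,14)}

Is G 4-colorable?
A valid 4-coloring: color 1: [9, 10]; color 2: [13, 14]; color 3: [8, 12]; color 4: [7, 11].
(χ(G) = 4 ≤ 4.)

Yes, G is 4-colorable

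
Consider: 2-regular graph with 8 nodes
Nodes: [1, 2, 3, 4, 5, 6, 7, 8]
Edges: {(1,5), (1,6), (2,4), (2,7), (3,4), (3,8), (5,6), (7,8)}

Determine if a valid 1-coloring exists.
The clique on vertices [1, 5, 6] has size 3 > 1, so it alone needs 3 colors.

No, G is not 1-colorable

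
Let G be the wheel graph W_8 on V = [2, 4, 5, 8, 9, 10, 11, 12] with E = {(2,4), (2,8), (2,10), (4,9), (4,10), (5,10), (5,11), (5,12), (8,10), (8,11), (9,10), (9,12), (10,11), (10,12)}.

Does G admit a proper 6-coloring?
Yes, G is 6-colorable

A valid 6-coloring: color 1: [10]; color 2: [4, 5, 8]; color 3: [2, 11, 12]; color 4: [9].
(χ(G) = 4 ≤ 6.)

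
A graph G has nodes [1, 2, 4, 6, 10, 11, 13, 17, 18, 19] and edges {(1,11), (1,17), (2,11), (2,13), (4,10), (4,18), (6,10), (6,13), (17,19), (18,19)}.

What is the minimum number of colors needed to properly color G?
Clique number ω(G) = 2 (lower bound: χ ≥ ω).
The graph is bipartite (no odd cycle), so 2 colors suffice: χ(G) = 2.
A valid 2-coloring: color 1: [1, 2, 4, 6, 19]; color 2: [10, 11, 13, 17, 18].

χ(G) = 2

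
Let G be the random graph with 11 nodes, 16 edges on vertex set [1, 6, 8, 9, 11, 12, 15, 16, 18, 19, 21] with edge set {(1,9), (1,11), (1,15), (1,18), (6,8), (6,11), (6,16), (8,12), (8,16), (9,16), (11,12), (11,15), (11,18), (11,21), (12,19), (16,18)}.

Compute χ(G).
χ(G) = 3

Clique number ω(G) = 3 (lower bound: χ ≥ ω).
The clique on [6, 8, 16] has size 3, forcing χ ≥ 3, and the coloring below uses 3 colors, so χ(G) = 3.
A valid 3-coloring: color 1: [11, 16, 19]; color 2: [1, 6, 12, 21]; color 3: [8, 9, 15, 18].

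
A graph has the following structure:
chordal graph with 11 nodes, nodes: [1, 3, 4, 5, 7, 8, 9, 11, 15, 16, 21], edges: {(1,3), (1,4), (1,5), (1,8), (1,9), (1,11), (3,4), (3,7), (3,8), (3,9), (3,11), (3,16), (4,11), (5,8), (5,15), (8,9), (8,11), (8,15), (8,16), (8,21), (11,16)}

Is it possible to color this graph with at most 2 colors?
No, G is not 2-colorable

The clique on vertices [3, 8, 11, 16] has size 4 > 2, so it alone needs 4 colors.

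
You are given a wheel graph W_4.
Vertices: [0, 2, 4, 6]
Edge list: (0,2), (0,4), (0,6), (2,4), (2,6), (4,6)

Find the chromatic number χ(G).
χ(G) = 4

Clique number ω(G) = 4 (lower bound: χ ≥ ω).
The clique on [0, 2, 4, 6] has size 4, forcing χ ≥ 4, and the coloring below uses 4 colors, so χ(G) = 4.
A valid 4-coloring: color 1: [4]; color 2: [2]; color 3: [0]; color 4: [6].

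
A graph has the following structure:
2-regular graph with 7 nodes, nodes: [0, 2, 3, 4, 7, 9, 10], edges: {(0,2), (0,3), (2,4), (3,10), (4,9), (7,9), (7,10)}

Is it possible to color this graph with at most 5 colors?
A valid 5-coloring: color 1: [0, 9, 10]; color 2: [2, 3, 7]; color 3: [4].
(χ(G) = 3 ≤ 5.)

Yes, G is 5-colorable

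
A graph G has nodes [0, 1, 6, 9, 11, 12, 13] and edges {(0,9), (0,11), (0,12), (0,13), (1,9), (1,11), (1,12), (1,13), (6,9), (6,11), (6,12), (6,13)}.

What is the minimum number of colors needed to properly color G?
Clique number ω(G) = 2 (lower bound: χ ≥ ω).
The graph is bipartite (no odd cycle), so 2 colors suffice: χ(G) = 2.
A valid 2-coloring: color 1: [0, 1, 6]; color 2: [9, 11, 12, 13].

χ(G) = 2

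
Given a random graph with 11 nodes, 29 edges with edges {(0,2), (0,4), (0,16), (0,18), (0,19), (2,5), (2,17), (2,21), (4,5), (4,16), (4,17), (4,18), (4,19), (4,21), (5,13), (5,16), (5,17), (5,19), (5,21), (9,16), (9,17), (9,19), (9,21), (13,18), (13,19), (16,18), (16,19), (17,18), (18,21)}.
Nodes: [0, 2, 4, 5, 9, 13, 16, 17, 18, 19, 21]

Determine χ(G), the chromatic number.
Clique number ω(G) = 4 (lower bound: χ ≥ ω).
The clique on [0, 4, 16, 18] has size 4, forcing χ ≥ 4, and the coloring below uses 4 colors, so χ(G) = 4.
A valid 4-coloring: color 1: [0, 5, 9]; color 2: [2, 4, 13]; color 3: [16, 17, 21]; color 4: [18, 19].

χ(G) = 4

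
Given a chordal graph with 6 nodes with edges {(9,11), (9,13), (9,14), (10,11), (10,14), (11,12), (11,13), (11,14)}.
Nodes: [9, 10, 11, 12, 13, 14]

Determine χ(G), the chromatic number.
Clique number ω(G) = 3 (lower bound: χ ≥ ω).
The clique on [9, 11, 13] has size 3, forcing χ ≥ 3, and the coloring below uses 3 colors, so χ(G) = 3.
A valid 3-coloring: color 1: [11]; color 2: [9, 10, 12]; color 3: [13, 14].

χ(G) = 3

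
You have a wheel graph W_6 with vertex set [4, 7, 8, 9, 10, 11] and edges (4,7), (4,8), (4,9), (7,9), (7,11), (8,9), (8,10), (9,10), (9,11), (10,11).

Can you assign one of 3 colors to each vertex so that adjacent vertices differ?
No, G is not 3-colorable

Odd cycle [11, 10, 8, 4, 7] needs 3 colors (χ ≥ 3).
Vertex 9 is adjacent to every vertex of [4, 7, 8, 10, 11], which already need 3 colors among themselves, so 9 needs a new color (χ ≥ 4).
Hence χ(G) ≥ 4 > 3, so no proper 3-coloring exists.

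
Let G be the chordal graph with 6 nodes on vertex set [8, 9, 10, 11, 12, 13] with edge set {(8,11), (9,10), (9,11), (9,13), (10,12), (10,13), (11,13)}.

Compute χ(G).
χ(G) = 3

Clique number ω(G) = 3 (lower bound: χ ≥ ω).
The clique on [9, 10, 13] has size 3, forcing χ ≥ 3, and the coloring below uses 3 colors, so χ(G) = 3.
A valid 3-coloring: color 1: [8, 12, 13]; color 2: [10, 11]; color 3: [9].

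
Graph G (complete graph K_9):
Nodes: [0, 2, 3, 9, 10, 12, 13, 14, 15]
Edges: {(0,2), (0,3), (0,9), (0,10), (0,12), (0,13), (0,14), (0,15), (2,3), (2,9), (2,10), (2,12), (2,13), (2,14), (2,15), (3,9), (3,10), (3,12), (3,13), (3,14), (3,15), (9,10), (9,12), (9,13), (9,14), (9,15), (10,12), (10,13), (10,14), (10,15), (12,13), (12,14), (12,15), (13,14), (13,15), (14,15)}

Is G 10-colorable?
Yes, G is 10-colorable

A valid 10-coloring: color 1: [12]; color 2: [2]; color 3: [14]; color 4: [0]; color 5: [10]; color 6: [15]; color 7: [13]; color 8: [3]; color 9: [9].
(χ(G) = 9 ≤ 10.)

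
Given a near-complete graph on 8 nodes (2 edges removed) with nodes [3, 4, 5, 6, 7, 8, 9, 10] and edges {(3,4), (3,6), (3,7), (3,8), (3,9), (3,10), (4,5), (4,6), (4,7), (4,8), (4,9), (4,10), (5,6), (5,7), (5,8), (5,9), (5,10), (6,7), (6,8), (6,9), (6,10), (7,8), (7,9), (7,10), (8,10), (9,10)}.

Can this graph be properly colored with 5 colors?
The clique on vertices [3, 4, 6, 7, 8, 10] has size 6 > 5, so it alone needs 6 colors.

No, G is not 5-colorable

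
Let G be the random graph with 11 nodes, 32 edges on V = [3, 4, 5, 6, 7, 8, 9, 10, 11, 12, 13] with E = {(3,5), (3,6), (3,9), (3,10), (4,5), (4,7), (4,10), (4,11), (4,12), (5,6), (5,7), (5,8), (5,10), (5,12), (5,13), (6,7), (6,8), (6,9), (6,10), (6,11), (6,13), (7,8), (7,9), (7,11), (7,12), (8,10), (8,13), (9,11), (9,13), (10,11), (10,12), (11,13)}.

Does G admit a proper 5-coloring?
A valid 5-coloring: color 1: [4, 6]; color 2: [5, 9]; color 3: [7, 10, 13]; color 4: [3, 8, 11, 12].
(χ(G) = 4 ≤ 5.)

Yes, G is 5-colorable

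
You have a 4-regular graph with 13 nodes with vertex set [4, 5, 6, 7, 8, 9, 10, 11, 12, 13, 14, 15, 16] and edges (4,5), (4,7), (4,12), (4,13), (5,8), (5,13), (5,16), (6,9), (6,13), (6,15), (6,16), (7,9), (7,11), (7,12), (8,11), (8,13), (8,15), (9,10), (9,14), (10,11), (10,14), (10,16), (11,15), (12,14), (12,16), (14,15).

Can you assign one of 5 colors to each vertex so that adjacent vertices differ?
Yes, G is 5-colorable

A valid 5-coloring: color 1: [5, 6, 11, 12]; color 2: [7, 10, 13, 15]; color 3: [4, 8, 14, 16]; color 4: [9].
(χ(G) = 4 ≤ 5.)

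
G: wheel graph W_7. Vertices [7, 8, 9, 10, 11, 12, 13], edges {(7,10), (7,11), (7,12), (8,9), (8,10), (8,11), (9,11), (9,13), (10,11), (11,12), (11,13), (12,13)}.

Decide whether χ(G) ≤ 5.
A valid 5-coloring: color 1: [11]; color 2: [9, 10, 12]; color 3: [7, 8, 13].
(χ(G) = 3 ≤ 5.)

Yes, G is 5-colorable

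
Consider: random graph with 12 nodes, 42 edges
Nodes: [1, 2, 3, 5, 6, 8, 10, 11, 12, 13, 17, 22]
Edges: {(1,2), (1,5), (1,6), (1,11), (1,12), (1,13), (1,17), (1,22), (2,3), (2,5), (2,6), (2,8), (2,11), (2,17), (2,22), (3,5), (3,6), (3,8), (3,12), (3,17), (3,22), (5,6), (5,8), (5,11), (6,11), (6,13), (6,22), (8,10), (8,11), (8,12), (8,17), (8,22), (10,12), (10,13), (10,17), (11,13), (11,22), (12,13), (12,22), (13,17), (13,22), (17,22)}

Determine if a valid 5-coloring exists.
Yes, G is 5-colorable

A valid 5-coloring: color 1: [5, 10, 22]; color 2: [1, 8]; color 3: [2, 13]; color 4: [6, 12, 17]; color 5: [3, 11].
(χ(G) = 5 ≤ 5.)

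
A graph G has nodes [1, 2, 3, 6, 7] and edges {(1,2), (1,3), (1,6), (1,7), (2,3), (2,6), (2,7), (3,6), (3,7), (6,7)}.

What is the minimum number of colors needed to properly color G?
Clique number ω(G) = 5 (lower bound: χ ≥ ω).
The clique on [1, 2, 3, 6, 7] has size 5, forcing χ ≥ 5, and the coloring below uses 5 colors, so χ(G) = 5.
A valid 5-coloring: color 1: [1]; color 2: [7]; color 3: [2]; color 4: [6]; color 5: [3].

χ(G) = 5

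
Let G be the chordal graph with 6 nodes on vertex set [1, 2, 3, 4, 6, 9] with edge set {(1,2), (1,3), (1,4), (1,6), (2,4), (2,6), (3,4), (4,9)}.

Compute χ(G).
χ(G) = 3

Clique number ω(G) = 3 (lower bound: χ ≥ ω).
The clique on [1, 2, 4] has size 3, forcing χ ≥ 3, and the coloring below uses 3 colors, so χ(G) = 3.
A valid 3-coloring: color 1: [1, 9]; color 2: [4, 6]; color 3: [2, 3].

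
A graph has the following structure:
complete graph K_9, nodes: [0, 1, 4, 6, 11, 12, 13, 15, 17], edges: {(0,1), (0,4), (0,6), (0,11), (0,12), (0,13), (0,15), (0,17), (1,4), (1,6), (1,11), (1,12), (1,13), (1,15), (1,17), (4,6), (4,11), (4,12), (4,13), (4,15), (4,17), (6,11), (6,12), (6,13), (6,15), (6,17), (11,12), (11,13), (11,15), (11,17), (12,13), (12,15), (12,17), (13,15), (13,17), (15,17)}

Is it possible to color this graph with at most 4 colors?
The clique on vertices [0, 1, 4, 6, 11, 12, 13, 15, 17] has size 9 > 4, so it alone needs 9 colors.

No, G is not 4-colorable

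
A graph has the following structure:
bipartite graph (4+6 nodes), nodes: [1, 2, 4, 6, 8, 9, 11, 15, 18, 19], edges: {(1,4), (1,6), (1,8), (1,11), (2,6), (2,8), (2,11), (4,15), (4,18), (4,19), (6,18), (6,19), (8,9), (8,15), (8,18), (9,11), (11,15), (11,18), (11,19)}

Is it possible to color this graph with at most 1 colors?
Edge (1,8) forces its endpoints to differ, so 1 color is not enough.

No, G is not 1-colorable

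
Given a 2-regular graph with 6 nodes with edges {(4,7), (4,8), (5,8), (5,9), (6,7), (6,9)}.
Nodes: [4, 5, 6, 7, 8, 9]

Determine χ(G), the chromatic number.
χ(G) = 2

Clique number ω(G) = 2 (lower bound: χ ≥ ω).
The graph is bipartite (no odd cycle), so 2 colors suffice: χ(G) = 2.
A valid 2-coloring: color 1: [7, 8, 9]; color 2: [4, 5, 6].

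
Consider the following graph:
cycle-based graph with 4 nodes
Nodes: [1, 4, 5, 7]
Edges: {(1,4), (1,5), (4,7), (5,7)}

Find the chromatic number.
Clique number ω(G) = 2 (lower bound: χ ≥ ω).
The graph is bipartite (no odd cycle), so 2 colors suffice: χ(G) = 2.
A valid 2-coloring: color 1: [1, 7]; color 2: [4, 5].

χ(G) = 2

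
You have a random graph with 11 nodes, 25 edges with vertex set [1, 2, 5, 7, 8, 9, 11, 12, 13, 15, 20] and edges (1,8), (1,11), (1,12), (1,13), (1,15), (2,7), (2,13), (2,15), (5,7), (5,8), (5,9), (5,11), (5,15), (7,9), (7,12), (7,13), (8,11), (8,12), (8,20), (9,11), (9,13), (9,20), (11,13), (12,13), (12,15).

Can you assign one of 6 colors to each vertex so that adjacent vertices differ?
Yes, G is 6-colorable

A valid 6-coloring: color 1: [8, 13, 15]; color 2: [1, 7, 20]; color 3: [2, 5, 12]; color 4: [9]; color 5: [11].
(χ(G) = 4 ≤ 6.)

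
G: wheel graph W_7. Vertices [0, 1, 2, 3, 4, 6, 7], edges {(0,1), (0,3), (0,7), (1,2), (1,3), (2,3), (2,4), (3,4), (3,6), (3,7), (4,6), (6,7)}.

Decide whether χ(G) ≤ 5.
A valid 5-coloring: color 1: [3]; color 2: [1, 4, 7]; color 3: [0, 2, 6].
(χ(G) = 3 ≤ 5.)

Yes, G is 5-colorable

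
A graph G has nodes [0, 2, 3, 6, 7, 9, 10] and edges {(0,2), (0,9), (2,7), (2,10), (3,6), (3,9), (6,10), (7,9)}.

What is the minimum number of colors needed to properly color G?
χ(G) = 2

Clique number ω(G) = 2 (lower bound: χ ≥ ω).
The graph is bipartite (no odd cycle), so 2 colors suffice: χ(G) = 2.
A valid 2-coloring: color 1: [2, 6, 9]; color 2: [0, 3, 7, 10].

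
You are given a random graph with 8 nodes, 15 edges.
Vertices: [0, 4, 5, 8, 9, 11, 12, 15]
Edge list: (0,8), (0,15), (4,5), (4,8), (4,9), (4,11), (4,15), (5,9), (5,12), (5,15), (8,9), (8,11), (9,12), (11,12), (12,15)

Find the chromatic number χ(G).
χ(G) = 3

Clique number ω(G) = 3 (lower bound: χ ≥ ω).
The clique on [4, 8, 9] has size 3, forcing χ ≥ 3, and the coloring below uses 3 colors, so χ(G) = 3.
A valid 3-coloring: color 1: [0, 4, 12]; color 2: [9, 11, 15]; color 3: [5, 8].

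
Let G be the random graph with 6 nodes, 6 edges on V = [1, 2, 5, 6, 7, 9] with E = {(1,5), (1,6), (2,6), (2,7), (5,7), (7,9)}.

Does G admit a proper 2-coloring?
No, G is not 2-colorable

Odd cycle [6, 1, 5, 7, 2] needs 3 colors (χ ≥ 3).
Hence χ(G) ≥ 3 > 2, so no proper 2-coloring exists.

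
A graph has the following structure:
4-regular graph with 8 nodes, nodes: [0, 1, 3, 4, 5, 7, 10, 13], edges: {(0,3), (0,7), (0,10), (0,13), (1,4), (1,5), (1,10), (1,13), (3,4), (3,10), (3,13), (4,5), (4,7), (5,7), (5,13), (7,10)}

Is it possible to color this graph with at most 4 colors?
A valid 4-coloring: color 1: [4, 10, 13]; color 2: [0, 5]; color 3: [1, 3, 7].
(χ(G) = 3 ≤ 4.)

Yes, G is 4-colorable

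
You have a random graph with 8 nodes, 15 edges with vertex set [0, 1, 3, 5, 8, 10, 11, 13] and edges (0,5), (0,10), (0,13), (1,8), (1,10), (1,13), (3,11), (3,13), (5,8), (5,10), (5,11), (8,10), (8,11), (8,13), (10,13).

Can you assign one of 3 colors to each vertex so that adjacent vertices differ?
The clique on vertices [1, 8, 10, 13] has size 4 > 3, so it alone needs 4 colors.

No, G is not 3-colorable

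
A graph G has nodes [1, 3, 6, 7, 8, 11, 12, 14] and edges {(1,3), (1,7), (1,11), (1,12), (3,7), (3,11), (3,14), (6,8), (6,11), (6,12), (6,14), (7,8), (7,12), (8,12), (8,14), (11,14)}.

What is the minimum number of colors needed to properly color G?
χ(G) = 4

Clique number ω(G) = 3 (lower bound: χ ≥ ω).
Suppose a proper 3-coloring c exists. The clique [1, 3, 7] takes 3 distinct colors; by symmetry let c(1) = 1, c(3) = 2, c(7) = 3.
- Vertex 11: neighbors [1, 3] already have colors [1, 2] ⇒ c(11) = 3.
- Vertex 12: neighbors [1, 7] already have colors [1, 3] ⇒ c(12) = 2.
- Vertex 6: neighbors [12, 11] already have colors [2, 3] ⇒ c(6) = 1.
- Vertex 8: neighbors [6, 12, 7] already have colors [1, 2, 3] — all 3 colors blocked. Contradiction.
The forced assignments end in a contradiction, so G has no proper 3-coloring (χ ≥ 4).
The coloring below uses 4 colors, so χ(G) = 4.
A valid 4-coloring: color 1: [3, 8]; color 2: [1, 6]; color 3: [12, 14]; color 4: [7, 11].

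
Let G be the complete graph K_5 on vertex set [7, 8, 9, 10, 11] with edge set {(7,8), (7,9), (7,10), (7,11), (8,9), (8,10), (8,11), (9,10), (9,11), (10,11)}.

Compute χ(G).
χ(G) = 5

Clique number ω(G) = 5 (lower bound: χ ≥ ω).
The clique on [7, 8, 9, 10, 11] has size 5, forcing χ ≥ 5, and the coloring below uses 5 colors, so χ(G) = 5.
A valid 5-coloring: color 1: [10]; color 2: [11]; color 3: [9]; color 4: [7]; color 5: [8].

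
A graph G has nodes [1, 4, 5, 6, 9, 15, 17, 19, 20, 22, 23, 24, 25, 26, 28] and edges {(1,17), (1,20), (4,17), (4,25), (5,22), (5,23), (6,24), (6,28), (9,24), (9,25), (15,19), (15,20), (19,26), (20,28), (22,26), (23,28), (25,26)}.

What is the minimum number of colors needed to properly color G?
χ(G) = 3

Clique number ω(G) = 2 (lower bound: χ ≥ ω).
Odd cycle [6, 24, 9, 25, 26, 19, 15, 20, 28] needs 3 colors (χ ≥ 3).
The coloring below uses 3 colors, so χ(G) = 3.
A valid 3-coloring: color 1: [17, 19, 20, 22, 23, 24, 25]; color 2: [1, 4, 5, 9, 15, 26, 28]; color 3: [6].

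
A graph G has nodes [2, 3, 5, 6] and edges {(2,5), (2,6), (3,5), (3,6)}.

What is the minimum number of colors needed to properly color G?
χ(G) = 2

Clique number ω(G) = 2 (lower bound: χ ≥ ω).
The graph is bipartite (no odd cycle), so 2 colors suffice: χ(G) = 2.
A valid 2-coloring: color 1: [5, 6]; color 2: [2, 3].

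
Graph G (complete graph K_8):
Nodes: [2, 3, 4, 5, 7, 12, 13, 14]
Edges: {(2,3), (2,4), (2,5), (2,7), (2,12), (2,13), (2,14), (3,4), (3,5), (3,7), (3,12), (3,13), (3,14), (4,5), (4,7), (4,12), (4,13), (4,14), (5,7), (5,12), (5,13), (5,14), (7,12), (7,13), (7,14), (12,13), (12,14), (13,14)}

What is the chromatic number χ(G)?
χ(G) = 8

Clique number ω(G) = 8 (lower bound: χ ≥ ω).
The clique on [2, 3, 4, 5, 7, 12, 13, 14] has size 8, forcing χ ≥ 8, and the coloring below uses 8 colors, so χ(G) = 8.
A valid 8-coloring: color 1: [14]; color 2: [12]; color 3: [2]; color 4: [3]; color 5: [7]; color 6: [4]; color 7: [13]; color 8: [5].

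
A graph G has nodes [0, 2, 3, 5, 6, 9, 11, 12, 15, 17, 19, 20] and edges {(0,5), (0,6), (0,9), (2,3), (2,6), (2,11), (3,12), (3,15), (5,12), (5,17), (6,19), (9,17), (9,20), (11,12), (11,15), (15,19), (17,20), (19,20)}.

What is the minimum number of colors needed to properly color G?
χ(G) = 3

Clique number ω(G) = 3 (lower bound: χ ≥ ω).
The clique on [9, 17, 20] has size 3, forcing χ ≥ 3, and the coloring below uses 3 colors, so χ(G) = 3.
A valid 3-coloring: color 1: [0, 2, 12, 15, 17]; color 2: [3, 5, 6, 11, 20]; color 3: [9, 19].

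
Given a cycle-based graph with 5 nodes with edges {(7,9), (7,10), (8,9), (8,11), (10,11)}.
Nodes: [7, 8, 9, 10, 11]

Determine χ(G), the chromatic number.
χ(G) = 3

Clique number ω(G) = 2 (lower bound: χ ≥ ω).
Odd cycle [8, 9, 7, 10, 11] needs 3 colors (χ ≥ 3).
The coloring below uses 3 colors, so χ(G) = 3.
A valid 3-coloring: color 1: [8, 10]; color 2: [9, 11]; color 3: [7].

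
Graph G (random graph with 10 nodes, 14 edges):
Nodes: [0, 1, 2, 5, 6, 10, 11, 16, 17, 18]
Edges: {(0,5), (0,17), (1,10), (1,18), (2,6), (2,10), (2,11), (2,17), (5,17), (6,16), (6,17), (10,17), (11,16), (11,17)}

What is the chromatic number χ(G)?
χ(G) = 3

Clique number ω(G) = 3 (lower bound: χ ≥ ω).
The clique on [0, 5, 17] has size 3, forcing χ ≥ 3, and the coloring below uses 3 colors, so χ(G) = 3.
A valid 3-coloring: color 1: [1, 16, 17]; color 2: [0, 2, 18]; color 3: [5, 6, 10, 11].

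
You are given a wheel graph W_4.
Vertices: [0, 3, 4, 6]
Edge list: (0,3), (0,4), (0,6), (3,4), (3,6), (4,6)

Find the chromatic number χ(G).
χ(G) = 4

Clique number ω(G) = 4 (lower bound: χ ≥ ω).
The clique on [0, 3, 4, 6] has size 4, forcing χ ≥ 4, and the coloring below uses 4 colors, so χ(G) = 4.
A valid 4-coloring: color 1: [6]; color 2: [0]; color 3: [3]; color 4: [4].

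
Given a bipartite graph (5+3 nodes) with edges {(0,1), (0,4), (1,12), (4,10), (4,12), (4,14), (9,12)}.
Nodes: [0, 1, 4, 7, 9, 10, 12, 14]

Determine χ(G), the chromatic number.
χ(G) = 2

Clique number ω(G) = 2 (lower bound: χ ≥ ω).
The graph is bipartite (no odd cycle), so 2 colors suffice: χ(G) = 2.
A valid 2-coloring: color 1: [1, 4, 7, 9]; color 2: [0, 10, 12, 14].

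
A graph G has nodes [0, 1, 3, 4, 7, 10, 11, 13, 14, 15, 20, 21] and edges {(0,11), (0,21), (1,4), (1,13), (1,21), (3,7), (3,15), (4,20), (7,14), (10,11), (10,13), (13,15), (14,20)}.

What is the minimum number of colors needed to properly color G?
χ(G) = 2

Clique number ω(G) = 2 (lower bound: χ ≥ ω).
The graph is bipartite (no odd cycle), so 2 colors suffice: χ(G) = 2.
A valid 2-coloring: color 1: [0, 1, 7, 10, 15, 20]; color 2: [3, 4, 11, 13, 14, 21].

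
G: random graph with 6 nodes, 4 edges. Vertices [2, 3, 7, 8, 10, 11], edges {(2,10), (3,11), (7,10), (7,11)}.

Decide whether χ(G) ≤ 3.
A valid 3-coloring: color 1: [8, 10, 11]; color 2: [2, 3, 7].
(χ(G) = 2 ≤ 3.)

Yes, G is 3-colorable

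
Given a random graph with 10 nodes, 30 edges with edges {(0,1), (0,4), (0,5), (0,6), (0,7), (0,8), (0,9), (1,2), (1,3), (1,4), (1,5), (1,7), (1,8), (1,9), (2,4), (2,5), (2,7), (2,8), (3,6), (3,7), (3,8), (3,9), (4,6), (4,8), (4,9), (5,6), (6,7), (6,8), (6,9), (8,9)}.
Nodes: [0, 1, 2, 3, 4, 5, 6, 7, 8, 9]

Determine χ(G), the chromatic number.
Clique number ω(G) = 5 (lower bound: χ ≥ ω).
The clique on [0, 1, 4, 8, 9] has size 5, forcing χ ≥ 5, and the coloring below uses 5 colors, so χ(G) = 5.
A valid 5-coloring: color 1: [1, 6]; color 2: [0, 2, 3]; color 3: [5, 7, 8]; color 4: [9]; color 5: [4].

χ(G) = 5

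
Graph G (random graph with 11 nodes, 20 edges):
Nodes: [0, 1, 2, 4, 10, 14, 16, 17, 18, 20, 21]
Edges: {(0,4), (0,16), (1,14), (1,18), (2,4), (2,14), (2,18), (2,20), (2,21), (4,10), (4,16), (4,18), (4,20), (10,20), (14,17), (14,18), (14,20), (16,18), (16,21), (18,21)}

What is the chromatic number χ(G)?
Clique number ω(G) = 3 (lower bound: χ ≥ ω).
The clique on [1, 14, 18] has size 3, forcing χ ≥ 3, and the coloring below uses 3 colors, so χ(G) = 3.
A valid 3-coloring: color 1: [4, 14, 21]; color 2: [0, 17, 18, 20]; color 3: [1, 2, 10, 16].

χ(G) = 3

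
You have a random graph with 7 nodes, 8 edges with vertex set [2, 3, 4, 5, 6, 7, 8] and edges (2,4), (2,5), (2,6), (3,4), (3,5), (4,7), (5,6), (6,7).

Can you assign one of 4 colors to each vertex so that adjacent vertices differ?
A valid 4-coloring: color 1: [4, 5, 8]; color 2: [2, 3, 7]; color 3: [6].
(χ(G) = 3 ≤ 4.)

Yes, G is 4-colorable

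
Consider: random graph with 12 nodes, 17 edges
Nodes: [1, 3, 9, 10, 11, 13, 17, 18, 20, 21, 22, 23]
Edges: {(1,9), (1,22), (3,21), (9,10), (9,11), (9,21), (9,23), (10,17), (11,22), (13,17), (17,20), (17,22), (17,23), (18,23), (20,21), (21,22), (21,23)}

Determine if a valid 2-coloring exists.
No, G is not 2-colorable

The clique on vertices [9, 21, 23] has size 3 > 2, so it alone needs 3 colors.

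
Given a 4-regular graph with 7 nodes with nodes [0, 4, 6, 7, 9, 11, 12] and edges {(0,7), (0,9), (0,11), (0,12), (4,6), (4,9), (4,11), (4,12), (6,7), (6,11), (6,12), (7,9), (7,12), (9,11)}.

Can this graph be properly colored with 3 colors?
Suppose a proper 3-coloring c exists. The clique [0, 7, 9] takes 3 distinct colors; by symmetry let c(0) = 1, c(7) = 2, c(9) = 3.
- Vertex 11: neighbors [0, 9] already have colors [1, 3] ⇒ c(11) = 2.
- Vertex 4: neighbors [11, 9] already have colors [2, 3] ⇒ c(4) = 1.
- Vertex 6: neighbors [4, 7] already have colors [1, 2] ⇒ c(6) = 3.
- Vertex 12: neighbors [0, 7, 6] already have colors [1, 2, 3] — all 3 colors blocked. Contradiction.
The forced assignments end in a contradiction, so G has no proper 3-coloring (χ ≥ 4).

No, G is not 3-colorable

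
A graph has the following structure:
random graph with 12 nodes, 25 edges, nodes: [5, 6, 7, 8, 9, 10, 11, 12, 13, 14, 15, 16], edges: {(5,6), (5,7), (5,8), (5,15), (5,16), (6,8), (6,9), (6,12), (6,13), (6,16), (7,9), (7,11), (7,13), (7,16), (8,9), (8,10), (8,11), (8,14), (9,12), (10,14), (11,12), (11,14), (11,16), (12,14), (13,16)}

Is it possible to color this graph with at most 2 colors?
The clique on vertices [6, 8, 9] has size 3 > 2, so it alone needs 3 colors.

No, G is not 2-colorable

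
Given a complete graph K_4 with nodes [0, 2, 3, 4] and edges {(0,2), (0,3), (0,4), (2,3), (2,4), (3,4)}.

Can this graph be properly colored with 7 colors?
Yes, G is 7-colorable

A valid 7-coloring: color 1: [0]; color 2: [2]; color 3: [4]; color 4: [3].
(χ(G) = 4 ≤ 7.)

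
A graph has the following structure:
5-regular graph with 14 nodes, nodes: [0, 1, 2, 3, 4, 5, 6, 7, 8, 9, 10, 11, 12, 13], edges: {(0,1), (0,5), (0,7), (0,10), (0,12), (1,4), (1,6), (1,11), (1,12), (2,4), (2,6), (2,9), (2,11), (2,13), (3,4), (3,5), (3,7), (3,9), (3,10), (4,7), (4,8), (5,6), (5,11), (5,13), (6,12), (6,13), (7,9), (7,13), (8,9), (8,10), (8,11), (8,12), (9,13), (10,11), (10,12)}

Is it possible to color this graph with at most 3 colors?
Suppose a proper 3-coloring c exists. The clique [0, 1, 12] takes 3 distinct colors; by symmetry let c(0) = 1, c(1) = 2, c(12) = 3.
- Vertex 6: neighbors [1, 12] already have colors [2, 3] ⇒ c(6) = 1.
- Vertex 10: neighbors [0, 12] already have colors [1, 3] ⇒ c(10) = 2.
- Vertex 8: neighbors [10, 12] already have colors [2, 3] ⇒ c(8) = 1.
- Vertex 4: neighbors [8, 1] already have colors [1, 2] ⇒ c(4) = 3.
- Vertex 2: neighbors [6, 4] already have colors [1, 3] ⇒ c(2) = 2.
- Vertex 3: neighbors [10, 4] already have colors [2, 3] ⇒ c(3) = 1.
- Vertex 13: neighbors [6, 2] already have colors [1, 2] ⇒ c(13) = 3.
- Vertex 9: neighbors [3, 2, 13] already have colors [1, 2, 3] — all 3 colors blocked. Contradiction.
The forced assignments end in a contradiction, so G has no proper 3-coloring (χ ≥ 4).

No, G is not 3-colorable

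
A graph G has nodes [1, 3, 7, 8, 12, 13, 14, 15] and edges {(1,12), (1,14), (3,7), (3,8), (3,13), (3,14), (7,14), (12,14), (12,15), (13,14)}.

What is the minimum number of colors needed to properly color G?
χ(G) = 3

Clique number ω(G) = 3 (lower bound: χ ≥ ω).
The clique on [1, 12, 14] has size 3, forcing χ ≥ 3, and the coloring below uses 3 colors, so χ(G) = 3.
A valid 3-coloring: color 1: [8, 14, 15]; color 2: [3, 12]; color 3: [1, 7, 13].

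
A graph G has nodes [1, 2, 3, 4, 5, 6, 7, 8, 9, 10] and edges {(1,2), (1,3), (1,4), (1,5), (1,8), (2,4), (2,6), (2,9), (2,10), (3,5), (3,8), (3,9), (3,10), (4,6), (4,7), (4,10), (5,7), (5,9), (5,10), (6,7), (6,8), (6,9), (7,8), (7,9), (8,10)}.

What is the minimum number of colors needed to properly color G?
Clique number ω(G) = 3 (lower bound: χ ≥ ω).
Suppose a proper 3-coloring c exists. The clique [1, 2, 4] takes 3 distinct colors; by symmetry let c(1) = 1, c(2) = 2, c(4) = 3.
- Vertex 6: neighbors [2, 4] already have colors [2, 3] ⇒ c(6) = 1.
- Vertex 7: neighbors [6, 4] already have colors [1, 3] ⇒ c(7) = 2.
- Vertex 5: neighbors [1, 7] already have colors [1, 2] ⇒ c(5) = 3.
- Vertex 9: neighbors [6, 2, 5] already have colors [1, 2, 3] — all 3 colors blocked. Contradiction.
The forced assignments end in a contradiction, so G has no proper 3-coloring (χ ≥ 4).
The coloring below uses 4 colors, so χ(G) = 4.
A valid 4-coloring: color 1: [4, 5, 8]; color 2: [2, 3, 7]; color 3: [1, 9, 10]; color 4: [6].

χ(G) = 4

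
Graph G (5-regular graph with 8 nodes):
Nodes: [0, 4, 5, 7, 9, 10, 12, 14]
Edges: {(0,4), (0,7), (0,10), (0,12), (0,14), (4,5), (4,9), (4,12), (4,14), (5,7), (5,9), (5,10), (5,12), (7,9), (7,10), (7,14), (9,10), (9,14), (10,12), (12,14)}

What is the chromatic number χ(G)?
χ(G) = 4

Clique number ω(G) = 4 (lower bound: χ ≥ ω).
The clique on [0, 4, 12, 14] has size 4, forcing χ ≥ 4, and the coloring below uses 4 colors, so χ(G) = 4.
A valid 4-coloring: color 1: [4, 7]; color 2: [9, 12]; color 3: [10, 14]; color 4: [0, 5].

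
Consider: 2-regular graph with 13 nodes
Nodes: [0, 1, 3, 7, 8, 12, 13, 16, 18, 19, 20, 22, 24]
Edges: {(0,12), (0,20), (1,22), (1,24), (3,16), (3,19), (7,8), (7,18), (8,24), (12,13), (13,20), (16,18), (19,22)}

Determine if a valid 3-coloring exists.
Yes, G is 3-colorable

A valid 3-coloring: color 1: [0, 3, 8, 13, 18, 22]; color 2: [7, 12, 16, 19, 20, 24]; color 3: [1].
(χ(G) = 3 ≤ 3.)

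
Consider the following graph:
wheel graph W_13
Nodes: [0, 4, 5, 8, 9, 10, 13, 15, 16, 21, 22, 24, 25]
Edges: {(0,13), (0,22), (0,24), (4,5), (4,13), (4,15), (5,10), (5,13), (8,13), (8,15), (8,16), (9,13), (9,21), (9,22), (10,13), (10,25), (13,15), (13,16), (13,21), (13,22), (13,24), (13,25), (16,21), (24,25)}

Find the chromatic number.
χ(G) = 3

Clique number ω(G) = 3 (lower bound: χ ≥ ω).
The clique on [0, 13, 24] has size 3, forcing χ ≥ 3, and the coloring below uses 3 colors, so χ(G) = 3.
A valid 3-coloring: color 1: [13]; color 2: [0, 5, 9, 15, 16, 25]; color 3: [4, 8, 10, 21, 22, 24].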